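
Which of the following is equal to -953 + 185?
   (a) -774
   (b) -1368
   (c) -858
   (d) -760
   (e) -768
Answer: e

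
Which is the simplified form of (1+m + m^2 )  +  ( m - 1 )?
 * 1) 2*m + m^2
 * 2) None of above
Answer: 1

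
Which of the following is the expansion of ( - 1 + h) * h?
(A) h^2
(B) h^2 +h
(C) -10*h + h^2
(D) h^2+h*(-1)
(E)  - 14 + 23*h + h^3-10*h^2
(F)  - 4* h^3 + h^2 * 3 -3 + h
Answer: D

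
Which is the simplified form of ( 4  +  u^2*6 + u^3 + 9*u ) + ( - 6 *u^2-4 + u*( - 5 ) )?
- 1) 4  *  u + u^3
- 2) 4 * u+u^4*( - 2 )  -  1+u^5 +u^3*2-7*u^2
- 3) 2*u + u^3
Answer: 1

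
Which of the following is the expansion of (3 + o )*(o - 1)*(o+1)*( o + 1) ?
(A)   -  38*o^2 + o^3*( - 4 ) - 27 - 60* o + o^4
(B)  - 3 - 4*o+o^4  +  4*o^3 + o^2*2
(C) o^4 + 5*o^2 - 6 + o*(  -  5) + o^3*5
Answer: B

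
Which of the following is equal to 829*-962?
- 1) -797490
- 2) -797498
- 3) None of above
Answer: 2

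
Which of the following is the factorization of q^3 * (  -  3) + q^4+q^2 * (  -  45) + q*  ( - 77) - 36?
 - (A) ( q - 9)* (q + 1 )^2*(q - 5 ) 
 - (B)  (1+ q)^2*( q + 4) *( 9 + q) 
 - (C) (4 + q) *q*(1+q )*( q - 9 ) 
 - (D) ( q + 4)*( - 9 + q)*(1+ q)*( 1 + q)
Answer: D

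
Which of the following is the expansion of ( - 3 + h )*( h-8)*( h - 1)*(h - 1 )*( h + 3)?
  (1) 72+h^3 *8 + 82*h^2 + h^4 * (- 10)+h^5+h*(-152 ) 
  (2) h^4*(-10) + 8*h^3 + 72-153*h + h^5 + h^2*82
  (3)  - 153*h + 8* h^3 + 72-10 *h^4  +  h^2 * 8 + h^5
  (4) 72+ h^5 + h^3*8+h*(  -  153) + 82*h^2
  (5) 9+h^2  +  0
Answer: 2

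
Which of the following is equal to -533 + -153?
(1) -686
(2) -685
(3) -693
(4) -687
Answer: 1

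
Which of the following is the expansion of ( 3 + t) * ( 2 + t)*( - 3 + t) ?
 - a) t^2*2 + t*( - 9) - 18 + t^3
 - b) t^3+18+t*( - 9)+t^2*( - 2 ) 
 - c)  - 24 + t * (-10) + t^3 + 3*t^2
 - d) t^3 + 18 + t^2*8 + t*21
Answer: a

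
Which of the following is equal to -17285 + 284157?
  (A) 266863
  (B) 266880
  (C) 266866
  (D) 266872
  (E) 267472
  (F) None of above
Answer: D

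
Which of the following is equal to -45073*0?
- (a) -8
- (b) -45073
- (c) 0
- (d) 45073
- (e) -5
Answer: c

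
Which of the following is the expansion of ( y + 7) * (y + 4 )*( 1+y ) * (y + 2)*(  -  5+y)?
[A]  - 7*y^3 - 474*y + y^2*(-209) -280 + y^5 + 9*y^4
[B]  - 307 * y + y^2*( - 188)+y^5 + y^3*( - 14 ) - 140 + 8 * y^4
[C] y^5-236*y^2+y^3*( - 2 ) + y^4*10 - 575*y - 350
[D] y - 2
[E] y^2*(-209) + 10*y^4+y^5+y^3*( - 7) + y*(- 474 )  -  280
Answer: A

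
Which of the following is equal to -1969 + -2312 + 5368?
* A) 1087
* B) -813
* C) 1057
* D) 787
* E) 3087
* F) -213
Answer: A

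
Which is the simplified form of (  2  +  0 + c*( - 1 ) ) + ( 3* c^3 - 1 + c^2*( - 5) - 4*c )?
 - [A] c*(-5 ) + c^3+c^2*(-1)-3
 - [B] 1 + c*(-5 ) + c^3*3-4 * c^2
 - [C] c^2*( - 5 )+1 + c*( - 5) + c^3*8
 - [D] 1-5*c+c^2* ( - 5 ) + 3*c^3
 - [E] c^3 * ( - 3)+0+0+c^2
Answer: D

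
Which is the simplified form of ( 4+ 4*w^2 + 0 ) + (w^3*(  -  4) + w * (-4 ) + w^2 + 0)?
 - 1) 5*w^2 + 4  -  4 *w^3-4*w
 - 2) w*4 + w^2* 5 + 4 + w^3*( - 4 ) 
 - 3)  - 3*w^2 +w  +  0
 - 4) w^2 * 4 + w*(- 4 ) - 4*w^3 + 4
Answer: 1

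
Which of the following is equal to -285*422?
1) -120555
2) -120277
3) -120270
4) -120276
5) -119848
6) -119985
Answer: 3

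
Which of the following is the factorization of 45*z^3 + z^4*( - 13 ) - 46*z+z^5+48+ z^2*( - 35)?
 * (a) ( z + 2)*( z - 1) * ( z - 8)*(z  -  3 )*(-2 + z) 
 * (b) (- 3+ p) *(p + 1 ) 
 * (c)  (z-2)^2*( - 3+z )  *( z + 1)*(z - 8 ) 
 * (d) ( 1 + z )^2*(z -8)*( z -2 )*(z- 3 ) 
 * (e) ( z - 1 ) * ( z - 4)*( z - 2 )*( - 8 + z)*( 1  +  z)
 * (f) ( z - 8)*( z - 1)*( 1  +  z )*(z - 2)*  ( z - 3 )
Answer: f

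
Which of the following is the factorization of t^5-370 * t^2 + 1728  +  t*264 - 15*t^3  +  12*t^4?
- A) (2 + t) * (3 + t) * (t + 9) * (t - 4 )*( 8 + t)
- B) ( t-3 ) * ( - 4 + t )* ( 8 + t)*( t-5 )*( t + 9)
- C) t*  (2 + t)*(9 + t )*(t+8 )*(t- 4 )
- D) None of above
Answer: D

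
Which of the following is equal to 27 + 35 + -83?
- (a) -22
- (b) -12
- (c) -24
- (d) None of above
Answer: d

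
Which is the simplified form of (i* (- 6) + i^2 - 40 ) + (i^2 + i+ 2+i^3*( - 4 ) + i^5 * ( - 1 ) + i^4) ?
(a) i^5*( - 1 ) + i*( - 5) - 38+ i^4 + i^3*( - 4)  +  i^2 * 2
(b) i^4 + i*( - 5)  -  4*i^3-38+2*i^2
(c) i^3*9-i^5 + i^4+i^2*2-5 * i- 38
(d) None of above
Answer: a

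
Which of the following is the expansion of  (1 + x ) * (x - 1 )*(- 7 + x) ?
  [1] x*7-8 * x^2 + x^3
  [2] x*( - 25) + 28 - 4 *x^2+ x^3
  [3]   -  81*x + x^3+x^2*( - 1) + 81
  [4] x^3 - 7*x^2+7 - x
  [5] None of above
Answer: 4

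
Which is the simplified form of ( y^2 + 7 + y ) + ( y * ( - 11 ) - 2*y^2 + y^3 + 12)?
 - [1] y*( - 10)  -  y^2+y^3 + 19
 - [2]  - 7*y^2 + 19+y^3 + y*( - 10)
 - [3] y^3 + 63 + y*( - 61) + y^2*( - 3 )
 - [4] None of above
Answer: 1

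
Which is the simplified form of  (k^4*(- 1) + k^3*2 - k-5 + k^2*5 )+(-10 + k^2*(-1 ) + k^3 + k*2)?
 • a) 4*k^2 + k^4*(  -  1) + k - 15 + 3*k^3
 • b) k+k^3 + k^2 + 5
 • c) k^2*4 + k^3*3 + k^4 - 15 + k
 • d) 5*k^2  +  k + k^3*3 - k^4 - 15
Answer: a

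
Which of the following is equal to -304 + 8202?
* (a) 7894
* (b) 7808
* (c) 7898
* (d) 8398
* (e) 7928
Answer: c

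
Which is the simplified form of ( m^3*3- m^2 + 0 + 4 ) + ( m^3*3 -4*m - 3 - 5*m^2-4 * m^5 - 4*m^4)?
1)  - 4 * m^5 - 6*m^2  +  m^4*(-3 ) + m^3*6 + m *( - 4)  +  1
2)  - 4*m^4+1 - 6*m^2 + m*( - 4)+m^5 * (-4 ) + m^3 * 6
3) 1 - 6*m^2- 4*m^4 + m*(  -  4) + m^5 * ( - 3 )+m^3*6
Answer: 2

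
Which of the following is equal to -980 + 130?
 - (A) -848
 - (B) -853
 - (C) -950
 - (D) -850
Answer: D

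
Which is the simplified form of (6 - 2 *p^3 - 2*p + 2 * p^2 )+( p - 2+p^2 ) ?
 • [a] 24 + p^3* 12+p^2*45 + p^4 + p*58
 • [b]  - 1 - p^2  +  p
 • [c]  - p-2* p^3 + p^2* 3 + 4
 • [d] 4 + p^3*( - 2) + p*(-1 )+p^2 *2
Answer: c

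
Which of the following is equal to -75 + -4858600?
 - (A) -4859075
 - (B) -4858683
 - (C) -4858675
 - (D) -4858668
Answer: C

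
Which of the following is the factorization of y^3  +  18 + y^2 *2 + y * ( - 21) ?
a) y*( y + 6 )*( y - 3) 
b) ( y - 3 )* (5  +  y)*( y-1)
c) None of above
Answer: c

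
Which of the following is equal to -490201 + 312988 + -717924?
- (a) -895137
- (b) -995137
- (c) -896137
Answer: a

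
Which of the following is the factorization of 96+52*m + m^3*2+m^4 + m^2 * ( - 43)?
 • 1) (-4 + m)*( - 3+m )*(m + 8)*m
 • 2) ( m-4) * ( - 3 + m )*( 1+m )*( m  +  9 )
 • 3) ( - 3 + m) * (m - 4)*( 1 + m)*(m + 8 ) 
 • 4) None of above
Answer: 3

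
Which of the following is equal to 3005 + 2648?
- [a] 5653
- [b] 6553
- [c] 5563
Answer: a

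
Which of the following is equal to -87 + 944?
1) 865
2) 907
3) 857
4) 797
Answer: 3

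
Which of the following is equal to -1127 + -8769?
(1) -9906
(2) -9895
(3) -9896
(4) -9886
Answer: 3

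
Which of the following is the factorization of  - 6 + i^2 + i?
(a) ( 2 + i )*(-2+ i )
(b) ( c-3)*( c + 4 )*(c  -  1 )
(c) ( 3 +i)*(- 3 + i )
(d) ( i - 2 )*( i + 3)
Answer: d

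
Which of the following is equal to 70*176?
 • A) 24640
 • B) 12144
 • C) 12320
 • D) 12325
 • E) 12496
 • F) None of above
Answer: C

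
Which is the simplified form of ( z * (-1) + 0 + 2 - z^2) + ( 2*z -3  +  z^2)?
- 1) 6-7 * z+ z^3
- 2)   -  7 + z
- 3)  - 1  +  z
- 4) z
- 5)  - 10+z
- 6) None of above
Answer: 3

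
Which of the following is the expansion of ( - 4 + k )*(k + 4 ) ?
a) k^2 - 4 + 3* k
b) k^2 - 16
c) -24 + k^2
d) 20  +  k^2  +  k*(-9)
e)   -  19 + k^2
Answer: b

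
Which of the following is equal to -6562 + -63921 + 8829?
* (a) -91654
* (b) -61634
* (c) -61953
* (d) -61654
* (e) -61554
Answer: d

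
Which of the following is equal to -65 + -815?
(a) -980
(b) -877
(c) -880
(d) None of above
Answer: c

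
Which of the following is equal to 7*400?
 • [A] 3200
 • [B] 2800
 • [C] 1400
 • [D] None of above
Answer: B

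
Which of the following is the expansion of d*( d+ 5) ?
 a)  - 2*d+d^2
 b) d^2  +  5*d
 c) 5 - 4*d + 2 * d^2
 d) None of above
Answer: b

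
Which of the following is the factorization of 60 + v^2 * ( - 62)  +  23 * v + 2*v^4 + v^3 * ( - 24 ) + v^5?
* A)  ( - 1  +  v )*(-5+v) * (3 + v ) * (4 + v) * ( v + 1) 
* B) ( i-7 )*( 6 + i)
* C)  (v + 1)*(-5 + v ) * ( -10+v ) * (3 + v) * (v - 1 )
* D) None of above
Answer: A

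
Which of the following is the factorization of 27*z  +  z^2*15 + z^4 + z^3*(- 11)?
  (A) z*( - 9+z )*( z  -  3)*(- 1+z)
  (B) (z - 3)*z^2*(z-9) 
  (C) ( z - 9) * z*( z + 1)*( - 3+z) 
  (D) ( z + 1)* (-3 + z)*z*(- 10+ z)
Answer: C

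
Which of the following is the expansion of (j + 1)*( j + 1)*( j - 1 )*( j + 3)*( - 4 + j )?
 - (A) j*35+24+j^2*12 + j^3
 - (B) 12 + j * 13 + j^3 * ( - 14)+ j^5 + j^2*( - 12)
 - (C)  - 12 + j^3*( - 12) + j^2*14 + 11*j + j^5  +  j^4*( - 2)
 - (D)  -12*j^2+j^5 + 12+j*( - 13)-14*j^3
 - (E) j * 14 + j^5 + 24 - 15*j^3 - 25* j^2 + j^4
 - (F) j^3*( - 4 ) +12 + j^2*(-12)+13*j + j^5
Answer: B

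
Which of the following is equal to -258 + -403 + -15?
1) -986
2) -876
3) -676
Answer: 3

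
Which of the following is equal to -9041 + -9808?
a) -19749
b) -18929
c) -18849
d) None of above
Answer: c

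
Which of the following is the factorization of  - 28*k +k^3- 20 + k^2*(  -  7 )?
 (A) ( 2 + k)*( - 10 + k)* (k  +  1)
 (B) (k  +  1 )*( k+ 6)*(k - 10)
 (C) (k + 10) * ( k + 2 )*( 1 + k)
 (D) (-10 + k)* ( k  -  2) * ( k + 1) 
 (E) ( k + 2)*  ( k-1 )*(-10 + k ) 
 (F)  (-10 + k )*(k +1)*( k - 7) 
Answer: A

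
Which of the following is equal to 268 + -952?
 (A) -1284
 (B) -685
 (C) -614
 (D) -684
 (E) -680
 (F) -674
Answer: D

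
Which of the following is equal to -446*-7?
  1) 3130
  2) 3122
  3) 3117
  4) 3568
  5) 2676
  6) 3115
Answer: 2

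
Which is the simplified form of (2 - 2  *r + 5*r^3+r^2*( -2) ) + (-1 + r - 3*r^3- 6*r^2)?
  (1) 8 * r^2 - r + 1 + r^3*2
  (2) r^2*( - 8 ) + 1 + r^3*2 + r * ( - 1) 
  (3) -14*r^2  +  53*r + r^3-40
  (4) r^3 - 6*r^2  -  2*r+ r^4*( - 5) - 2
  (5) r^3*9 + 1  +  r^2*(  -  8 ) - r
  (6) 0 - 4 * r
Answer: 2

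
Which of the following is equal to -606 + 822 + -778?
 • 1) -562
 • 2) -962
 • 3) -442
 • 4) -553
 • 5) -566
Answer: 1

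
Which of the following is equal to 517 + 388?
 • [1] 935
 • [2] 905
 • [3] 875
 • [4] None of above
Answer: 2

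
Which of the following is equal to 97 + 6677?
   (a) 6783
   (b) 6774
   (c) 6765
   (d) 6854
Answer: b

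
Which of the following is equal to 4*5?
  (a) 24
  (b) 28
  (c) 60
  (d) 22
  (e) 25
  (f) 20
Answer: f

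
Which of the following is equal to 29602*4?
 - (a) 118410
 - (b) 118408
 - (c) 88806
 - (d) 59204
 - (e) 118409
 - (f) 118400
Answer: b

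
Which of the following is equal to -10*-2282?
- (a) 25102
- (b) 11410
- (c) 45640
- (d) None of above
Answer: d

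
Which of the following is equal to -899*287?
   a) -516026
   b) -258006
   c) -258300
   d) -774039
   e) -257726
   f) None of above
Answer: f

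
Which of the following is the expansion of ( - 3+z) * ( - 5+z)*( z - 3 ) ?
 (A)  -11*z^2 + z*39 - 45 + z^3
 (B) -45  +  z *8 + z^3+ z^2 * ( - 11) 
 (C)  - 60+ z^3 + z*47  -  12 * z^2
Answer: A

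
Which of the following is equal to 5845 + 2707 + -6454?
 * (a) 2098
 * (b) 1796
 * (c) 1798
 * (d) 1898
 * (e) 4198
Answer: a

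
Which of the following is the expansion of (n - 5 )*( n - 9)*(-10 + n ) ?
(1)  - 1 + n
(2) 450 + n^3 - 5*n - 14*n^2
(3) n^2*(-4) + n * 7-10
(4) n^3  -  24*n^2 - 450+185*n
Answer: 4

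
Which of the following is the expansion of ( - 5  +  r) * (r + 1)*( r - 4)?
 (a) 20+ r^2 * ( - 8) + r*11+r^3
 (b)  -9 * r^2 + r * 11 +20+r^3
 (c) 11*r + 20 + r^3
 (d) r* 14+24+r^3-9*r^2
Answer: a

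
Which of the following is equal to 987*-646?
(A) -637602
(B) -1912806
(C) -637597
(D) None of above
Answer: A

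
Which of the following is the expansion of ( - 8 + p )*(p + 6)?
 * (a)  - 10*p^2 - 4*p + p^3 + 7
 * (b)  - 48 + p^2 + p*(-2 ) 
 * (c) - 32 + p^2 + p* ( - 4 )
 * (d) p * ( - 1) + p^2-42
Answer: b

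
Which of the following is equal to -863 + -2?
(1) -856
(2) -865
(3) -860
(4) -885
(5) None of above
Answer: 2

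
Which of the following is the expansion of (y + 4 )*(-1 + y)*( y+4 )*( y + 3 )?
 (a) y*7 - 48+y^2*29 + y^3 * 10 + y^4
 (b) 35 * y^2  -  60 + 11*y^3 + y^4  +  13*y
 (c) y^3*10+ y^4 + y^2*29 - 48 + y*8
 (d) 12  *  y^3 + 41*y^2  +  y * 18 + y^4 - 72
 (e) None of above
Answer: c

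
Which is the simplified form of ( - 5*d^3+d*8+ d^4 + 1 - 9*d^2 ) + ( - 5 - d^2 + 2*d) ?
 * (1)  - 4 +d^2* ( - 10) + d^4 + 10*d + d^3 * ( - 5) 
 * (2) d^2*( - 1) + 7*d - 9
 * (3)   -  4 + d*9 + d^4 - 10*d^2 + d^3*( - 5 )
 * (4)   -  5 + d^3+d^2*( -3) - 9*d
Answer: 1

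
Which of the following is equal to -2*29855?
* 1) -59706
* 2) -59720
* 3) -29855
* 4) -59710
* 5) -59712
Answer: 4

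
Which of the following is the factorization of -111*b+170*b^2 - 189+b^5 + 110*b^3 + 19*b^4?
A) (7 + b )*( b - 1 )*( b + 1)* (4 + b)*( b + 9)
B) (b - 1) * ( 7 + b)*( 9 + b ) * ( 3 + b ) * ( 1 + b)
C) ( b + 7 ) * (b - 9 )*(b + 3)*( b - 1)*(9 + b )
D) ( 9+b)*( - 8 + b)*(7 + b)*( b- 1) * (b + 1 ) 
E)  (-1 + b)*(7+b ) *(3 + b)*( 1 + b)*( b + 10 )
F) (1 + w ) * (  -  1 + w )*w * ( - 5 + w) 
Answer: B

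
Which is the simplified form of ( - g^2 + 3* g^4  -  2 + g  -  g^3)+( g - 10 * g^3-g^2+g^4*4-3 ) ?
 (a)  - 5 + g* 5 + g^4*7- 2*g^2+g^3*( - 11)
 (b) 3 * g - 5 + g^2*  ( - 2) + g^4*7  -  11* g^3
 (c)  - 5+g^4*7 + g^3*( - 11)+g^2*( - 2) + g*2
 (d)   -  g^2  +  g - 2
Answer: c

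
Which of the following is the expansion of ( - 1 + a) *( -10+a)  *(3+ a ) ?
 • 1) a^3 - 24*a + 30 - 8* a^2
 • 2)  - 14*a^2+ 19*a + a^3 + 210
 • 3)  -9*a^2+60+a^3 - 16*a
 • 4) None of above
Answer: 4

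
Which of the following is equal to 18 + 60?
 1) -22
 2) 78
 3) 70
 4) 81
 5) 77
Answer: 2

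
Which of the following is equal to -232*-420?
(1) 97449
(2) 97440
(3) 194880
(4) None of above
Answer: 2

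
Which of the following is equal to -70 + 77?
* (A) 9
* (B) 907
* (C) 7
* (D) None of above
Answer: C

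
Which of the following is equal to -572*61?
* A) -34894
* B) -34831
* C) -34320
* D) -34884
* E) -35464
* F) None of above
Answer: F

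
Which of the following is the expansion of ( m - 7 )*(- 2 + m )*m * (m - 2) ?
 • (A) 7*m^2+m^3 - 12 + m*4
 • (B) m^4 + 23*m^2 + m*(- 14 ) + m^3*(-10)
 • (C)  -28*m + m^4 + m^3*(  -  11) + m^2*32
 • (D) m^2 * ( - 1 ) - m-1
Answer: C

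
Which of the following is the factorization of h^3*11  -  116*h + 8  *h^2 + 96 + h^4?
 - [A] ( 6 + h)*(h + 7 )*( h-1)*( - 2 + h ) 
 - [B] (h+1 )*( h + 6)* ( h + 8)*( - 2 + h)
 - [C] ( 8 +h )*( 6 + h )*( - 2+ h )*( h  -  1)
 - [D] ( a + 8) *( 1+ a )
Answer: C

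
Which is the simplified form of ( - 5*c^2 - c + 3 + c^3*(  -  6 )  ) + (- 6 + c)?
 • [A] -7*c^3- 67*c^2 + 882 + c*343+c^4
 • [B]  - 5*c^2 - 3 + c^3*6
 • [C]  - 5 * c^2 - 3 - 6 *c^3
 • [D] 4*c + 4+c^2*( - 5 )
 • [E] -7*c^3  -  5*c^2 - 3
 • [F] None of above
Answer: C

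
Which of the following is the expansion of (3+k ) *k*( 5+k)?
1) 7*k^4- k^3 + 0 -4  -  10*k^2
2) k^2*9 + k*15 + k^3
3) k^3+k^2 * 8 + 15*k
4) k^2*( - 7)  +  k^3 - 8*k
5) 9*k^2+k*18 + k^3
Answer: 3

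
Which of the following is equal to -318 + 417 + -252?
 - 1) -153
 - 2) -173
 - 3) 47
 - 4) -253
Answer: 1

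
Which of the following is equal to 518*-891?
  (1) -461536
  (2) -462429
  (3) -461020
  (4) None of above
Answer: 4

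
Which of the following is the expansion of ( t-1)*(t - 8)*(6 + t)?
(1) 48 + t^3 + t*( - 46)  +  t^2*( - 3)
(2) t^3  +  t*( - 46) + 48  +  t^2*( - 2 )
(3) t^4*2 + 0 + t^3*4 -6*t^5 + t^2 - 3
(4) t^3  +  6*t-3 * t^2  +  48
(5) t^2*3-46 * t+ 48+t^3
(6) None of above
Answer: 1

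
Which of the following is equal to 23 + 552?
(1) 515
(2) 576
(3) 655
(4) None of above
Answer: 4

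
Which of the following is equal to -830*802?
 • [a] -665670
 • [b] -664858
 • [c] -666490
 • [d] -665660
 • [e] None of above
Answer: d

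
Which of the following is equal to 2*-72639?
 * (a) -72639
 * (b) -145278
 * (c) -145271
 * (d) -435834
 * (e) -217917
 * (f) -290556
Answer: b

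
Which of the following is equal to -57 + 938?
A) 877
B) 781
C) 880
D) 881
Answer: D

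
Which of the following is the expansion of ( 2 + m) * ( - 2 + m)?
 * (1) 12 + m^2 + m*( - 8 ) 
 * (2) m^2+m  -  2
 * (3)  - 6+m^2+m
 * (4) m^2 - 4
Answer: 4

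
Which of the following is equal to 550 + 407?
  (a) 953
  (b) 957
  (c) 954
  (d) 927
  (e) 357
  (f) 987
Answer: b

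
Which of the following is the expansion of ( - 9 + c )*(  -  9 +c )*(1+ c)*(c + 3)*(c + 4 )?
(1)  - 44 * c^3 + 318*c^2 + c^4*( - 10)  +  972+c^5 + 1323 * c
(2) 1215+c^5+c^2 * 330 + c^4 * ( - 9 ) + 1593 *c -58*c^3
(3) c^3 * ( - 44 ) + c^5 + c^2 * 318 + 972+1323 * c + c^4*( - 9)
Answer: 1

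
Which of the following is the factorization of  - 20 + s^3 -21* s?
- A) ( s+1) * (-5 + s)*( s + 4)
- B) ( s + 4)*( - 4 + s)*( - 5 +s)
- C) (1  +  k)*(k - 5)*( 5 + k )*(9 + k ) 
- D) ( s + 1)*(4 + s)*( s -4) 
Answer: A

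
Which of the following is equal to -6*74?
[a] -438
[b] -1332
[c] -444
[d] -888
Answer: c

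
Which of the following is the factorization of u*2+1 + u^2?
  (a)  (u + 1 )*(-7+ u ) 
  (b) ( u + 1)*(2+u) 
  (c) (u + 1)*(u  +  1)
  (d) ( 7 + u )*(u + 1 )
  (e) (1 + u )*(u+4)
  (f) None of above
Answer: c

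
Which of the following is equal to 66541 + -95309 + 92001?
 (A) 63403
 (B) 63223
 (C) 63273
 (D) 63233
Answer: D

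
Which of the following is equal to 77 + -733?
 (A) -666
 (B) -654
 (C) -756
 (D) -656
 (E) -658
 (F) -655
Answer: D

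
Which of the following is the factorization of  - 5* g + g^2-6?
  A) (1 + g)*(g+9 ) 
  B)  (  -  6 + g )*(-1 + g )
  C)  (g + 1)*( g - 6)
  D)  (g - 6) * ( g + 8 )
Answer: C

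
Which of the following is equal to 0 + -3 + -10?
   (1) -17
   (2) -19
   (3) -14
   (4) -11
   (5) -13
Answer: 5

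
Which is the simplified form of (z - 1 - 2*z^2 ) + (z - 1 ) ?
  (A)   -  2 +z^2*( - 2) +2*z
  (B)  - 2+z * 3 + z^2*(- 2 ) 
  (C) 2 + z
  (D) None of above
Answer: A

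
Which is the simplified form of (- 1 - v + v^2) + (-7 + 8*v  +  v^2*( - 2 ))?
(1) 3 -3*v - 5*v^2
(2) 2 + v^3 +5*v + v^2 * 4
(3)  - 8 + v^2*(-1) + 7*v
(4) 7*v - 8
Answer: 3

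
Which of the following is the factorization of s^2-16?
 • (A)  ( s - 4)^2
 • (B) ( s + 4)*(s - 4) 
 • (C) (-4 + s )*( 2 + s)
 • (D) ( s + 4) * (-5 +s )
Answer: B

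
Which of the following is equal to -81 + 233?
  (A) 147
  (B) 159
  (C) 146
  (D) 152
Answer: D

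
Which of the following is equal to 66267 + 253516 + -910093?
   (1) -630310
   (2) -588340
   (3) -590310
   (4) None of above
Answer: 3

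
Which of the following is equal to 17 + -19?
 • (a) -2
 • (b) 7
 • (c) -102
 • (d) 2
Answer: a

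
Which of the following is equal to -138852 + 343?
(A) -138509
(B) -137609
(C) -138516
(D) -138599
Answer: A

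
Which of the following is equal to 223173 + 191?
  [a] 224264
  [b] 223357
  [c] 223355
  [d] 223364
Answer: d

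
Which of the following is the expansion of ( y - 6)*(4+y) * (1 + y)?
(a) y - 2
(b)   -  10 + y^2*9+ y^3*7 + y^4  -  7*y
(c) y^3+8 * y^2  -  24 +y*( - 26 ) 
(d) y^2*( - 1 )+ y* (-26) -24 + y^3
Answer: d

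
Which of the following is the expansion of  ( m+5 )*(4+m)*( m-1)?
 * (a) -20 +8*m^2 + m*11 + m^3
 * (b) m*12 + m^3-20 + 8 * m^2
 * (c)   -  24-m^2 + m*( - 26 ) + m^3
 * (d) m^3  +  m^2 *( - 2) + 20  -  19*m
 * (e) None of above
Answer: a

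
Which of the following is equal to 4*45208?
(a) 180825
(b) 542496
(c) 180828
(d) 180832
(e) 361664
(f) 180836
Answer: d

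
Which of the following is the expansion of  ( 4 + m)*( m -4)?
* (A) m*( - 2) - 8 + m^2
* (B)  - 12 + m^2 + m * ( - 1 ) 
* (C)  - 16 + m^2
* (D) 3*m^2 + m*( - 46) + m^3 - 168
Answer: C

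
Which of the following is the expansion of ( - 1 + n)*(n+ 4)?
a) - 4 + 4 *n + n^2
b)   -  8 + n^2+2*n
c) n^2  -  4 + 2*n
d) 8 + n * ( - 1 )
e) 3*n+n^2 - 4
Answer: e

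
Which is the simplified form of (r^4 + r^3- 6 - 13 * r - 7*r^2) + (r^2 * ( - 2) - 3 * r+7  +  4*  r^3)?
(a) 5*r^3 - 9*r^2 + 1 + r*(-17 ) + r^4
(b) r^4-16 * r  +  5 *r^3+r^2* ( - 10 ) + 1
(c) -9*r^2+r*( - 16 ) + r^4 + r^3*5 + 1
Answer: c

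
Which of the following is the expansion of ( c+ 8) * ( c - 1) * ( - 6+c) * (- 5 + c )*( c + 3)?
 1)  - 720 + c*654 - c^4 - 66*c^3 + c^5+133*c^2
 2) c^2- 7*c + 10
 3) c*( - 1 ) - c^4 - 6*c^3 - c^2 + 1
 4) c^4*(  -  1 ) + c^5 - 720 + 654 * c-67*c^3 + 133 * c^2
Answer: 4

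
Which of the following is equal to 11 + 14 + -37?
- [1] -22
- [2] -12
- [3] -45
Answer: 2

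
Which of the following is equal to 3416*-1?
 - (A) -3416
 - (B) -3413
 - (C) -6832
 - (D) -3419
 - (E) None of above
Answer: A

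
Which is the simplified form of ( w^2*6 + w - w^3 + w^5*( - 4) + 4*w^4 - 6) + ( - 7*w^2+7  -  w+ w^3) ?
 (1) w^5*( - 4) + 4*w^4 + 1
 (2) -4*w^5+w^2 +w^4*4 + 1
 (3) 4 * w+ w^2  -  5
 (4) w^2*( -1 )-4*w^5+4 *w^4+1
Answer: 4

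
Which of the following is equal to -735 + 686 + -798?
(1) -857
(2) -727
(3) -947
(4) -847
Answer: 4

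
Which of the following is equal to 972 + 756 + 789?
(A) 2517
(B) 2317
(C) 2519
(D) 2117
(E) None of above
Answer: A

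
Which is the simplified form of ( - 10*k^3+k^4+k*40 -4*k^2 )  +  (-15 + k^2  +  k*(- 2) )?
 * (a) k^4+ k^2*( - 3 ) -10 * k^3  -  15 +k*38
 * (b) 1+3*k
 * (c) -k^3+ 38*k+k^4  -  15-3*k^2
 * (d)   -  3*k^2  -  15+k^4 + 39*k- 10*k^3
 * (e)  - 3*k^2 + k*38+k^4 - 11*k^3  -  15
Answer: a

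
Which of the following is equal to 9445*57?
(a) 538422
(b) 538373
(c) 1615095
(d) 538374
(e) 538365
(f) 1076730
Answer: e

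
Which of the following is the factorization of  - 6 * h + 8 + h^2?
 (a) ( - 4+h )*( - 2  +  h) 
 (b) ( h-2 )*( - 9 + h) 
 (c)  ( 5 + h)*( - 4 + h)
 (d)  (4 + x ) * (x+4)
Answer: a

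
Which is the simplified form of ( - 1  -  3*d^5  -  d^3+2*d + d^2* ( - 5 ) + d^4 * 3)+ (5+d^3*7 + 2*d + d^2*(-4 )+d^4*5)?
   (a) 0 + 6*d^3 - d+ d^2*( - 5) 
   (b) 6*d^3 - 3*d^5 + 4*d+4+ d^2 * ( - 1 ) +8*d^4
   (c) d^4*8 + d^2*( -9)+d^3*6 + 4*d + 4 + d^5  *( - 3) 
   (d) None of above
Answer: c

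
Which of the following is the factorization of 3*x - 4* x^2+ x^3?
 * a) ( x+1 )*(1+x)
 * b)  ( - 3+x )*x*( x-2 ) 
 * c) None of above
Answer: c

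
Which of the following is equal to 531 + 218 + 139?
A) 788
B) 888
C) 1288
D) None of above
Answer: B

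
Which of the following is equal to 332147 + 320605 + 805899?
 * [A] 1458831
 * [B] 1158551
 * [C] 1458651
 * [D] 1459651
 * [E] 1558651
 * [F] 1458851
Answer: C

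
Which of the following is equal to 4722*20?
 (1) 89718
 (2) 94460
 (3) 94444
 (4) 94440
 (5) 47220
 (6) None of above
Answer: 4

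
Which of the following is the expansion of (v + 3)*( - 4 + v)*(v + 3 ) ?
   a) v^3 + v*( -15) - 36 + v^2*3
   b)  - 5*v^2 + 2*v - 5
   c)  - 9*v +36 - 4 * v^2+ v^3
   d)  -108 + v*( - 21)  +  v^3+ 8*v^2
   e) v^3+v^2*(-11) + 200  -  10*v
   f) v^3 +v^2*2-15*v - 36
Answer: f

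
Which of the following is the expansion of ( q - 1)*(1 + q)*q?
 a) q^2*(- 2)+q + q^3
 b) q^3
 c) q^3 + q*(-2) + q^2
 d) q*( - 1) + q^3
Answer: d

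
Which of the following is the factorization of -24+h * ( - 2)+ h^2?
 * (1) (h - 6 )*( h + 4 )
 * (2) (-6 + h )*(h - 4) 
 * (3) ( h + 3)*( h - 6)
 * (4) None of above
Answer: 1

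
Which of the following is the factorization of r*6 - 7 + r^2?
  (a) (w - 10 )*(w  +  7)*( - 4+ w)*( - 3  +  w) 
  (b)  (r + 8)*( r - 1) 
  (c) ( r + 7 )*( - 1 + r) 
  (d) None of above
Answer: c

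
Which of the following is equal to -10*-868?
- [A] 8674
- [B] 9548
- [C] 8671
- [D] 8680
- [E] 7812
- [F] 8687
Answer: D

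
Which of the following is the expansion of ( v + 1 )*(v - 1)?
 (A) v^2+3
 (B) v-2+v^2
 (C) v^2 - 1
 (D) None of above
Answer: C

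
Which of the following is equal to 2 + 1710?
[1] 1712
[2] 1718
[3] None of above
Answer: 1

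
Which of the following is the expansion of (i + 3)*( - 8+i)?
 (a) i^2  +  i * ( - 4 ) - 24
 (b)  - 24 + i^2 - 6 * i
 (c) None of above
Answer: c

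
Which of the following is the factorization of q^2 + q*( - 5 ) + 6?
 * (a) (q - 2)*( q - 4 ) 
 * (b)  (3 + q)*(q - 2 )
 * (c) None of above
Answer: c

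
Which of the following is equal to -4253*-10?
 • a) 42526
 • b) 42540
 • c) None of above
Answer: c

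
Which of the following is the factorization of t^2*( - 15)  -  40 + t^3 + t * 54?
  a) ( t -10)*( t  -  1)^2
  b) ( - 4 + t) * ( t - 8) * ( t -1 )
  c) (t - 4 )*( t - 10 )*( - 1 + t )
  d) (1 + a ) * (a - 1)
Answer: c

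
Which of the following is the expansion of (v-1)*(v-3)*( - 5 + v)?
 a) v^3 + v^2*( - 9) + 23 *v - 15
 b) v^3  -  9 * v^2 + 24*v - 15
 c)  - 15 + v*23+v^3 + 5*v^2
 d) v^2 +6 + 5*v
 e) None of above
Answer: a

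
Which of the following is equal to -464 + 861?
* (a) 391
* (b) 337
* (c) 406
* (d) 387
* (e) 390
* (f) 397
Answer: f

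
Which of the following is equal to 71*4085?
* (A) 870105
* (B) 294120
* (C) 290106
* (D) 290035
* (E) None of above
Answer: D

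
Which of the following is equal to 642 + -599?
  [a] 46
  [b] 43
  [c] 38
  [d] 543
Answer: b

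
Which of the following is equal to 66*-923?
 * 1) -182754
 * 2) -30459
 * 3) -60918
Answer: 3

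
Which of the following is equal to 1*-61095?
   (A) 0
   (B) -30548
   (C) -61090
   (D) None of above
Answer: D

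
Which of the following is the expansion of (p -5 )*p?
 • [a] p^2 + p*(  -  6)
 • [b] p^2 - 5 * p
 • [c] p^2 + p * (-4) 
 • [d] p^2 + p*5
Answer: b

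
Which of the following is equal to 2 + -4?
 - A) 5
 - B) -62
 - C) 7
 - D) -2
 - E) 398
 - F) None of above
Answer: D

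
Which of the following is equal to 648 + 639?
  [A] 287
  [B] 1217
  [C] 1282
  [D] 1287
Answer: D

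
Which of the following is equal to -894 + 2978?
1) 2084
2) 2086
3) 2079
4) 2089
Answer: 1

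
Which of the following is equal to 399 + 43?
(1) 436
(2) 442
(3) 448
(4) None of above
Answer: 2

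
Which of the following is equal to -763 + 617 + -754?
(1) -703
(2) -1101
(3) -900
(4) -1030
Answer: 3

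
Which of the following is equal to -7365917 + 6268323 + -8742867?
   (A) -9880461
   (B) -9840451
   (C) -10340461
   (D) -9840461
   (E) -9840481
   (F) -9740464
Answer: D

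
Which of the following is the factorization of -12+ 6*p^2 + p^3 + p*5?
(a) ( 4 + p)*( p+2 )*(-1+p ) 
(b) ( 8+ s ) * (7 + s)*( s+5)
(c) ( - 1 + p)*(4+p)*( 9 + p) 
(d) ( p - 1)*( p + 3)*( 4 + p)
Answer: d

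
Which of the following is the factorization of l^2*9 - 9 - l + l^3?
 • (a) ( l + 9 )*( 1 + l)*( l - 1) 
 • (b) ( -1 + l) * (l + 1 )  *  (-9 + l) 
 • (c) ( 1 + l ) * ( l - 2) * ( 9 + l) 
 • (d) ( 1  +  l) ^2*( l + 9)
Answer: a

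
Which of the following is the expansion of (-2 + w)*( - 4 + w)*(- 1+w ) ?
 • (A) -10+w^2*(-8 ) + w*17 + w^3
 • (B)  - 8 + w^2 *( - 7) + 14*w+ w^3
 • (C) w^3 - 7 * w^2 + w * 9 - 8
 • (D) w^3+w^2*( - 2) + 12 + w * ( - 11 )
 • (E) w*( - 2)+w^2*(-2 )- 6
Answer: B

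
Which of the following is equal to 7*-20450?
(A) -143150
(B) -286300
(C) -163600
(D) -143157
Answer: A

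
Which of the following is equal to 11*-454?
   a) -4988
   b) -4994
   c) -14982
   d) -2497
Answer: b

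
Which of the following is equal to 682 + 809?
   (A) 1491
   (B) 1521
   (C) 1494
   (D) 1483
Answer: A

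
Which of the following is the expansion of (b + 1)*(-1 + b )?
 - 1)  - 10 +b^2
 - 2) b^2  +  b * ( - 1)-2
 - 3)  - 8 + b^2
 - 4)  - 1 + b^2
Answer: 4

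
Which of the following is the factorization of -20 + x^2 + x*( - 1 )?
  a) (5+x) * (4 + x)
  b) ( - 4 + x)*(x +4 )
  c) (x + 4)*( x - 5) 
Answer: c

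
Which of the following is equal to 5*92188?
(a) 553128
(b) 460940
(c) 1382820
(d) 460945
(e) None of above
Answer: b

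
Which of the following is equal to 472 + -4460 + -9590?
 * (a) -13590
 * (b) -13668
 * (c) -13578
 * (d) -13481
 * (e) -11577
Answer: c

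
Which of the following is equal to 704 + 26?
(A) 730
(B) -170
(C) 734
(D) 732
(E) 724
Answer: A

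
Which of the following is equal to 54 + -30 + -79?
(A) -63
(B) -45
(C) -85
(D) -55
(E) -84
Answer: D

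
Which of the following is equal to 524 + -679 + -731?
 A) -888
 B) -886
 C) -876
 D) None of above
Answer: B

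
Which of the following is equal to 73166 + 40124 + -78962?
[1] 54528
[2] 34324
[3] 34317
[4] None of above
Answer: 4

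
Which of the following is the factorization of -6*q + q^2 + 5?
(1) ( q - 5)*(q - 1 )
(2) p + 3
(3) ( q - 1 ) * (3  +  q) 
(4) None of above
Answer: 1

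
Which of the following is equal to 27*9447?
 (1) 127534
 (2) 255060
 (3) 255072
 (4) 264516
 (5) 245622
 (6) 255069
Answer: 6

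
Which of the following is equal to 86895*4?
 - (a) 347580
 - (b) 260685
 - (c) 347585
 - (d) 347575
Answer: a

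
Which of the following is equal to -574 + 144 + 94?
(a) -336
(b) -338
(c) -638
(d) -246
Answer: a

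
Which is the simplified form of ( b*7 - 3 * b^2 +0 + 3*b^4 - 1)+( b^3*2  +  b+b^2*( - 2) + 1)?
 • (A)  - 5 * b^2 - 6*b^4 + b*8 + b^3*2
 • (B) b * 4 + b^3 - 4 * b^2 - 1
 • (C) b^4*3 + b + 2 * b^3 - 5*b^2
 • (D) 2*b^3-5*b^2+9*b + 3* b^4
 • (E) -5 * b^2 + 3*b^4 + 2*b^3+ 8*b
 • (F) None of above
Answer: E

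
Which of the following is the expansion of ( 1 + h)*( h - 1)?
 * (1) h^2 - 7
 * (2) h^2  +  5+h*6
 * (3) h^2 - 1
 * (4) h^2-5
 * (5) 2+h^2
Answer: 3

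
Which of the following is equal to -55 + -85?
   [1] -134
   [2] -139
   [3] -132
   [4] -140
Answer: 4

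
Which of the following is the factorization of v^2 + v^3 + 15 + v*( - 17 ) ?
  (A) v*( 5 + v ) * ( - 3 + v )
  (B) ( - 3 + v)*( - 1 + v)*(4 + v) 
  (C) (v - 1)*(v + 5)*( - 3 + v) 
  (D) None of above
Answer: C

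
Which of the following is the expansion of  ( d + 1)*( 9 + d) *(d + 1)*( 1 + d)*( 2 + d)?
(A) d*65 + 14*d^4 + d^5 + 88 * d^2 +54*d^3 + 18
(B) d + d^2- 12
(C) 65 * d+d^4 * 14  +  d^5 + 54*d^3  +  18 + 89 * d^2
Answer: A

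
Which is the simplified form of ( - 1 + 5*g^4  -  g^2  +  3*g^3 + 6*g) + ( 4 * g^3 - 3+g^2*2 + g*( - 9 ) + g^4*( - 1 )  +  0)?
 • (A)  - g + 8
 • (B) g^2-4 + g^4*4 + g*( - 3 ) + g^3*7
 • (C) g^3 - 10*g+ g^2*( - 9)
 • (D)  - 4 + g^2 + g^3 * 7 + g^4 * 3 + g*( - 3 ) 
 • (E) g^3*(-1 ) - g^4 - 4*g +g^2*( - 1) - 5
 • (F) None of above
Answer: B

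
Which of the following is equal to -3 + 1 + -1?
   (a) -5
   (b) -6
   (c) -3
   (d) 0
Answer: c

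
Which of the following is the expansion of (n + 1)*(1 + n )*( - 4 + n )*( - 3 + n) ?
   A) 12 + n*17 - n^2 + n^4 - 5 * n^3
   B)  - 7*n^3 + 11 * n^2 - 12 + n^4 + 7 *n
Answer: A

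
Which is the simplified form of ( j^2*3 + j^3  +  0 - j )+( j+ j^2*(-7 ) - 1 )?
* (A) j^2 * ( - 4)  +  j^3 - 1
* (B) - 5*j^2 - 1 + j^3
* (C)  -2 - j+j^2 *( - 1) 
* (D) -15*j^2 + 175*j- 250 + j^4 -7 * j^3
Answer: A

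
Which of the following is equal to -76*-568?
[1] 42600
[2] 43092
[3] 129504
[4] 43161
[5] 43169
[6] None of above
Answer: 6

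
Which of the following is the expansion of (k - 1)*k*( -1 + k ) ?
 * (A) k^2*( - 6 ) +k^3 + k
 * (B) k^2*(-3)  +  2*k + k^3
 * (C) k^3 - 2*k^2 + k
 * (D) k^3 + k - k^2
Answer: C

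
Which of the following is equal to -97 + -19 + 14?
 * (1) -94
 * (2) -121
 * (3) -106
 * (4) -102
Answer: 4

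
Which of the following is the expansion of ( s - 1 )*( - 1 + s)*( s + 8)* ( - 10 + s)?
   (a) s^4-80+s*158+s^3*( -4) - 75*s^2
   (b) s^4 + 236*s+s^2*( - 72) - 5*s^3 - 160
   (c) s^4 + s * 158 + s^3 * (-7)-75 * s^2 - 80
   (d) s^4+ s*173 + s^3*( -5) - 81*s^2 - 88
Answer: a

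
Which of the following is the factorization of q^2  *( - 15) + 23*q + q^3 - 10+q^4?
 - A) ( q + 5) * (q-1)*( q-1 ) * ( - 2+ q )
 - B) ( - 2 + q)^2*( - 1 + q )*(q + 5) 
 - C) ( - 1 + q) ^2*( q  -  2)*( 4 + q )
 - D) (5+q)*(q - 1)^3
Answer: A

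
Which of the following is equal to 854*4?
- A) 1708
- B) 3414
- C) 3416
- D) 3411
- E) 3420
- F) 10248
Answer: C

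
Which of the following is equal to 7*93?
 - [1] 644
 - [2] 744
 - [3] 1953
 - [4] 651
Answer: 4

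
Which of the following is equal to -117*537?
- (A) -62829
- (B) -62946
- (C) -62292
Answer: A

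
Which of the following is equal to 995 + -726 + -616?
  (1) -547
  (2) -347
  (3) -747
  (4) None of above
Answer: 2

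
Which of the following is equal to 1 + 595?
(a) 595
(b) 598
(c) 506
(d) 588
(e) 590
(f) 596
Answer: f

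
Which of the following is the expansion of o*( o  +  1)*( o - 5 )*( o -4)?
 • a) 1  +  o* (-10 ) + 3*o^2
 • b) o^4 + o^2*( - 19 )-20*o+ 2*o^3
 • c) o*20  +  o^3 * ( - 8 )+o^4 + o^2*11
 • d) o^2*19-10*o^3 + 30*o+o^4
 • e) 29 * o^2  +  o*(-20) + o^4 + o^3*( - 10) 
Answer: c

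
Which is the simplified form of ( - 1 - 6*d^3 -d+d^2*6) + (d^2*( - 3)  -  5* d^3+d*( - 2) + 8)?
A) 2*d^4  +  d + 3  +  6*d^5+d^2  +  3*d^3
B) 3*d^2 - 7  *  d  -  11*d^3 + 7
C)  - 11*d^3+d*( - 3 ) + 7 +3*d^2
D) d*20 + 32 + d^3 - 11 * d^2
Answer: C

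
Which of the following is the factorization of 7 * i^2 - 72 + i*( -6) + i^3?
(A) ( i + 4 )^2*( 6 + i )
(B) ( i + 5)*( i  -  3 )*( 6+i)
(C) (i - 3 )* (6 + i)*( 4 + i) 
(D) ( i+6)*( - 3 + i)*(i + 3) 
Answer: C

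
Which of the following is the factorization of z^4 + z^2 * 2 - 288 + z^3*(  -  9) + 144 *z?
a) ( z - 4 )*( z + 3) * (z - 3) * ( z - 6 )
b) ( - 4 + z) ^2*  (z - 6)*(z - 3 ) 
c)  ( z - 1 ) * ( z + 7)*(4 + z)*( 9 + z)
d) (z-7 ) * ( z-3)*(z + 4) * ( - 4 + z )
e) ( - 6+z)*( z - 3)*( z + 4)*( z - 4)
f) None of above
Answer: e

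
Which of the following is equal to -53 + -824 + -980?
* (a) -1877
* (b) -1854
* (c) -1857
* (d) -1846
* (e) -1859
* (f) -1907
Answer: c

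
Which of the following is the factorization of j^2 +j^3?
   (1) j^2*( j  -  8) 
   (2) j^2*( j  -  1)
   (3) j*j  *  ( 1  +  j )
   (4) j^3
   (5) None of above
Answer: 3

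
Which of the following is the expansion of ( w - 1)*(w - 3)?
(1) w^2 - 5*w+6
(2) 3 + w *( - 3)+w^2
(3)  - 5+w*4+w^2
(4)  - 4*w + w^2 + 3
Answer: 4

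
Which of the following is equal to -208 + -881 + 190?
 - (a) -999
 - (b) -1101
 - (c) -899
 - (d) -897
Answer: c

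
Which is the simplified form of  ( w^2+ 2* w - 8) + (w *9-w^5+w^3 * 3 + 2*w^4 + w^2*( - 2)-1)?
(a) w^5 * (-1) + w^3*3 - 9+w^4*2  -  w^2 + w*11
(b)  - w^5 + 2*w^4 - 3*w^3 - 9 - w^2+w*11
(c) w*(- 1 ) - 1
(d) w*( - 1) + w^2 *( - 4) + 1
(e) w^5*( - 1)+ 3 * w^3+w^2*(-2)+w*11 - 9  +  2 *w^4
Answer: a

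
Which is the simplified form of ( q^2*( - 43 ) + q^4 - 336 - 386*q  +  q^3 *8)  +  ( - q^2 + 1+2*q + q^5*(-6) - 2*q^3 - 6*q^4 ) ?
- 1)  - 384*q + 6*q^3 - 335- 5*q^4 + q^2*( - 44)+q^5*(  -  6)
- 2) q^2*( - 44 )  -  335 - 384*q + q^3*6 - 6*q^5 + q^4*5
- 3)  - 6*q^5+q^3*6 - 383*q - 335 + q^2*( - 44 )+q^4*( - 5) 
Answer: 1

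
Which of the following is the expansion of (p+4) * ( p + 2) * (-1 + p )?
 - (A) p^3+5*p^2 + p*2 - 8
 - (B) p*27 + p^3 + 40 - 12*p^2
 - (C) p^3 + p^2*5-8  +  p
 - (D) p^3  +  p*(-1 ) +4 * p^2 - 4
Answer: A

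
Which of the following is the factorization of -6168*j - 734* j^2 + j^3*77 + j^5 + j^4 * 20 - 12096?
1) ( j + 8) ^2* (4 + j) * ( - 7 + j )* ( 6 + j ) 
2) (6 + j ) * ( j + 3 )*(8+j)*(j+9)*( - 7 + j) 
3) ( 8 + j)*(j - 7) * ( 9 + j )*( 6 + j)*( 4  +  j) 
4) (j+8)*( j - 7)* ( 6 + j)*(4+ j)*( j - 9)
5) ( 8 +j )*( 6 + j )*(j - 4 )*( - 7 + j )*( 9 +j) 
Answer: 3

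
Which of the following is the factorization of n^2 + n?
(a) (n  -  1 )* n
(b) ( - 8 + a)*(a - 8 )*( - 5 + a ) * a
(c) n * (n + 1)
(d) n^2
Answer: c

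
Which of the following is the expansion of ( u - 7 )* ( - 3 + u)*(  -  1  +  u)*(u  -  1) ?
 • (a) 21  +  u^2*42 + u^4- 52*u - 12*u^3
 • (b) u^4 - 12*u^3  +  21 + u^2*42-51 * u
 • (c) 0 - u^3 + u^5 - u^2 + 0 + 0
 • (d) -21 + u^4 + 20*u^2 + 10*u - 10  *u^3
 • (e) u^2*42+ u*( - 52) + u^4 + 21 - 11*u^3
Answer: a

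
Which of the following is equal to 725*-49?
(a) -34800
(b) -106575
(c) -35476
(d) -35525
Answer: d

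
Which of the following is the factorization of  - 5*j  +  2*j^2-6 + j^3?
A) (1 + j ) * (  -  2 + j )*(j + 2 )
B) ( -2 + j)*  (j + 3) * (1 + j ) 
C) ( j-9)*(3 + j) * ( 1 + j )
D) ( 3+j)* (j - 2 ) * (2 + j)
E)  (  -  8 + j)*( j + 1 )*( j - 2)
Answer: B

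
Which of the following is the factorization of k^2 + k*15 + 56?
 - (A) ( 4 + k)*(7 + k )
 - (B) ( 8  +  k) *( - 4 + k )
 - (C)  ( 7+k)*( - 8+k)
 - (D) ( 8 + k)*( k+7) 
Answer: D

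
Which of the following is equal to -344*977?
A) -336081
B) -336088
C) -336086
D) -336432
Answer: B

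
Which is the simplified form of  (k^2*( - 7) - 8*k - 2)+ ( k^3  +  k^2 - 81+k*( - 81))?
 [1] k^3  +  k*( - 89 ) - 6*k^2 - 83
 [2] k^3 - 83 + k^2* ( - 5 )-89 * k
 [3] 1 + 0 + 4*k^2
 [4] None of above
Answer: 1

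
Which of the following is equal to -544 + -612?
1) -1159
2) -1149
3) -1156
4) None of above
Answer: 3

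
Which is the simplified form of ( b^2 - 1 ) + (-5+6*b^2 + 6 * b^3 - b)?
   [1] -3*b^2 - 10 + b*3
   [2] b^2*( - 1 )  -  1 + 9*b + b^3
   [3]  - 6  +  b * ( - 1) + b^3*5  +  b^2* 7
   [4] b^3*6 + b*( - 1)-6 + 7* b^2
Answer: 4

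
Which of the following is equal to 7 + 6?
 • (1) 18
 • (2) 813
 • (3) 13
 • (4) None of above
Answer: 3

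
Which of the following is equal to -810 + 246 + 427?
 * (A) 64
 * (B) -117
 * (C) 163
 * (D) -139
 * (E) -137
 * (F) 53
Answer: E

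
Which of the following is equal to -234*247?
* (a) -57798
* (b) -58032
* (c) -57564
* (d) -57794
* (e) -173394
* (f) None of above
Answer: a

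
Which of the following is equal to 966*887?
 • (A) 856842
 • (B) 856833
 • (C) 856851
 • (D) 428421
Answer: A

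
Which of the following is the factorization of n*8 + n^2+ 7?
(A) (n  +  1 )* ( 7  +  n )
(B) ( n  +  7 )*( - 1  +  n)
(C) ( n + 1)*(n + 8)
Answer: A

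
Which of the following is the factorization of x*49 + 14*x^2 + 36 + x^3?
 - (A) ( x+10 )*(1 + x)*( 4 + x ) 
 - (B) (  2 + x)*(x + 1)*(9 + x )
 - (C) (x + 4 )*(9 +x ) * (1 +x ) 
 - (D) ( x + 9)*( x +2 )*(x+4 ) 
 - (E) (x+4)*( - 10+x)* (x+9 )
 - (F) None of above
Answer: C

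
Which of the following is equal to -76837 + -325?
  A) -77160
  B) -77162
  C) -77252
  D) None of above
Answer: B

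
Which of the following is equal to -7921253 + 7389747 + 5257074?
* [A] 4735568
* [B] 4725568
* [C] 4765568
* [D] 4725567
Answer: B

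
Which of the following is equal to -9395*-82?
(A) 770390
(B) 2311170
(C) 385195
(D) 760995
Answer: A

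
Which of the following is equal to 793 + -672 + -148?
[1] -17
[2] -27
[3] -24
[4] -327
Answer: 2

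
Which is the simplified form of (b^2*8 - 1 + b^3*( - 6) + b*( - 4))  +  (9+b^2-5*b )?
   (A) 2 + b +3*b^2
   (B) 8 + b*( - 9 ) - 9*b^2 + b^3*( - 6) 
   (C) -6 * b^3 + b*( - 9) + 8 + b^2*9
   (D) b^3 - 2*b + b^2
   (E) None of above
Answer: C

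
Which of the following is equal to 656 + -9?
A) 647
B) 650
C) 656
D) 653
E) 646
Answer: A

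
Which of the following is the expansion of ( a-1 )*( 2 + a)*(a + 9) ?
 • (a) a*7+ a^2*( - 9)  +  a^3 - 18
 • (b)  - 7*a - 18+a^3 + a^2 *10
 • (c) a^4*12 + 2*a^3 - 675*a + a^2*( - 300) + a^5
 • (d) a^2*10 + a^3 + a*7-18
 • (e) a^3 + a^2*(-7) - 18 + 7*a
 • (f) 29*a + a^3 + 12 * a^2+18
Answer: d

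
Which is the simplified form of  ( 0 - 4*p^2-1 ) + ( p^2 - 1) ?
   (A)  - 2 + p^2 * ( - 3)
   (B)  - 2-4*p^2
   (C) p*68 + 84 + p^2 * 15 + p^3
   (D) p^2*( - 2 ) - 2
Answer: A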